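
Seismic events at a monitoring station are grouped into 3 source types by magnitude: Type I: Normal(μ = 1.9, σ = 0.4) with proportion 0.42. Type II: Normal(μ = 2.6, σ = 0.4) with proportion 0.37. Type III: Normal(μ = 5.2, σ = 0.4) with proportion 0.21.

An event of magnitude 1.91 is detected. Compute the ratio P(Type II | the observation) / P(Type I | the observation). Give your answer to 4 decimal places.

Posterior odds = (w_i f_i(x)) / (w_j f_j(x)); the normalising sum cancels.
Evaluate each component's likelihood at the observed value:
  p_I = (1/(0.4·√(2π)))·exp(−(1.91−1.9)²/(2·0.4²)) = 0.997356·exp(-0.00031) = 0.997044
  p_II = (1/(0.4·√(2π)))·exp(−(1.91−2.6)²/(2·0.4²)) = 0.997356·exp(-1.48781) = 0.225269
  p_III = (1/(0.4·√(2π)))·exp(−(1.91−5.2)²/(2·0.4²)) = 0.997356·exp(-33.82531) = 2.03565e-15
Odds = (0.37/0.42) × (0.225269/0.997044) = 0.880952 × 0.225937 ≈ 0.1990

0.1990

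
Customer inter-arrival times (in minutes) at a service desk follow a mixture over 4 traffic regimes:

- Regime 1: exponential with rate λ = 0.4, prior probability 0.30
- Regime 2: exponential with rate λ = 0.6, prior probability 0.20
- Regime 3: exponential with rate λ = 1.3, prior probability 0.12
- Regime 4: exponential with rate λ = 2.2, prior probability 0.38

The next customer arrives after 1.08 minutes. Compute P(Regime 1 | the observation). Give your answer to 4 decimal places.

0.3035

By Bayes' theorem, P(k | x) = π_k f_k(x) / Σ_j π_j f_j(x).
Component likelihoods at x = 1.08 minutes:
  p_1 = 0.259684
  p_2 = 0.313855
  p_3 = 0.319296
  p_4 = 0.204427
Multiply by the mixture weights:
  π_1·p_1 = 0.30 × 0.259684 = 0.0779051
  π_2·p_2 = 0.20 × 0.313855 = 0.0627709
  π_3·p_3 = 0.12 × 0.319296 = 0.0383156
  π_4·p_4 = 0.38 × 0.204427 = 0.0776824
Normaliser: 0.0779051 + 0.0627709 + 0.0383156 + 0.0776824 = 0.256674
P(Regime 1 | x) = 0.0779051 / 0.256674 ≈ 0.3035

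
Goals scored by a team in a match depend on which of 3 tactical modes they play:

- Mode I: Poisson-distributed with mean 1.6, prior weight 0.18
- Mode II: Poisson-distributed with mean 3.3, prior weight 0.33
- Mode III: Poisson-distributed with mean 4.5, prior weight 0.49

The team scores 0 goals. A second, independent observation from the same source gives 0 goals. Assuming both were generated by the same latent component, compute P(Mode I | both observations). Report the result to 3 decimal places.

The responsibility of component k is π_k f_k(x) divided by Σ_j π_j f_j(x).
Since both observations come from the same component, the likelihood for component k is f_k(x₁)·f_k(x₂).
  L_I = [0.201897] × [0.201897] = 0.0407622
  L_II = [0.0368832] × [0.0368832] = 0.00136037
  L_III = [0.011109] × [0.011109] = 0.00012341
Prior × likelihood for each component:
  π_I·L_I = 0.18 × 0.0407622 = 0.0073372
  π_II·L_II = 0.33 × 0.00136037 = 0.000448921
  π_III·L_III = 0.49 × 0.00012341 = 6.04708e-05
Denominator: 0.0073372 + 0.000448921 + 6.04708e-05 = 0.00784659
Responsibility of Mode I: 0.0073372 / 0.00784659 ≈ 0.935

0.935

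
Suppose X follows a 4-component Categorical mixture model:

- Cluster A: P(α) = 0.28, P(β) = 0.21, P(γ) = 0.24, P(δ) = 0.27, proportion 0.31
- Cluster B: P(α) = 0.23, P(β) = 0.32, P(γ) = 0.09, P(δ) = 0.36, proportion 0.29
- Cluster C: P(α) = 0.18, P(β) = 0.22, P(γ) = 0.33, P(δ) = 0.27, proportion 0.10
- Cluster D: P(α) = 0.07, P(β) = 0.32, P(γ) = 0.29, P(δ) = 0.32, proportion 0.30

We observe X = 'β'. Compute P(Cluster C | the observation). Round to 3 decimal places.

0.080

Apply Bayes' rule: the posterior for each component is proportional to its prior times its likelihood at x.
Component likelihoods at x = 'β':
  p_A = P(β | comp) = 0.21
  p_B = P(β | comp) = 0.32
  p_C = P(β | comp) = 0.22
  p_D = P(β | comp) = 0.32
Multiply by the mixture weights:
  π_A·p_A = 0.31 × 0.21 = 0.0651
  π_B·p_B = 0.29 × 0.32 = 0.0928
  π_C·p_C = 0.10 × 0.22 = 0.022
  π_D·p_D = 0.30 × 0.32 = 0.096
Evidence: 0.0651 + 0.0928 + 0.022 + 0.096 = 0.2759
Responsibility of Cluster C: 0.022 / 0.2759 ≈ 0.080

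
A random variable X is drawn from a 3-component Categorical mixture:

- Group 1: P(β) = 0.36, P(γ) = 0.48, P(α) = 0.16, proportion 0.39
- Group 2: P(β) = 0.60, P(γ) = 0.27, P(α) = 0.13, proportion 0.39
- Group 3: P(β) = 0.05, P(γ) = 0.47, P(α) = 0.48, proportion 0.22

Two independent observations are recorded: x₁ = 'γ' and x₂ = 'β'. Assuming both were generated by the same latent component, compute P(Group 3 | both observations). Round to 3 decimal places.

P(component k | x) = w_k·f_k(x) / marginal(x), where marginal(x) = Σ_j w_j·f_j(x).
Since both observations come from the same component, the likelihood for component k is f_k(x₁)·f_k(x₂).
  p_1 = [0.48] × [0.36] = 0.1728
  p_2 = [0.27] × [0.6] = 0.162
  p_3 = [0.47] × [0.05] = 0.0235
Multiply by the mixture weights:
  w_1·p_1 = 0.39 × 0.1728 = 0.067392
  w_2·p_2 = 0.39 × 0.162 = 0.06318
  w_3·p_3 = 0.22 × 0.0235 = 0.00517
Evidence: 0.067392 + 0.06318 + 0.00517 = 0.135742
P(Group 3 | x) ≈ 0.038

0.038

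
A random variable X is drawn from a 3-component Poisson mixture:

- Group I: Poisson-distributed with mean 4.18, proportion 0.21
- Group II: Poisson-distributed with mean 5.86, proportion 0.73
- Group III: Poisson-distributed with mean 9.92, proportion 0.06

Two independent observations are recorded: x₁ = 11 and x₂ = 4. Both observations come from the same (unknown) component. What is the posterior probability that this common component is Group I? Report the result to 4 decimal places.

0.0467

The responsibility of component k is π_k f_k(x) divided by Σ_j π_j f_j(x).
Since both observations come from the same component, the likelihood for component k is f_k(x₁)·f_k(x₂).
  p_I = [e^(−4.18)·4.18^11/11! = 0.00260875] × [0.1946] = 0.000507663
  p_II = [e^(−5.86)·5.86^11/11! = 0.0199872] × [0.140092] = 0.00280005
  p_III = [e^(−9.92)·9.92^11/11! = 0.11279] × [0.0198442] = 0.00223823
Unnormalised posteriors:
  π_I·p_I = 0.21 × 0.000507663 = 0.000106609
  π_II·p_II = 0.73 × 0.00280005 = 0.00204404
  π_III·p_III = 0.06 × 0.00223823 = 0.000134294
Denominator: 0.000106609 + 0.00204404 + 0.000134294 = 0.00228494
P(Group I | x) = 0.000106609 / 0.00228494 ≈ 0.0467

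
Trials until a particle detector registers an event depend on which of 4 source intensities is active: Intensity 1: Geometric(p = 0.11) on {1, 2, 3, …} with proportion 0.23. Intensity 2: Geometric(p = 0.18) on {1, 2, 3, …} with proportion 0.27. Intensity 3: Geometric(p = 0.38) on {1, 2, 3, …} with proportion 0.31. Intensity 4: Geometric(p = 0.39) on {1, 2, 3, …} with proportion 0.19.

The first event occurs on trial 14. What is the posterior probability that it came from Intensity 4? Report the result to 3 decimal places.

P(component k | x) = π_k·f_k(x) / marginal(x), where marginal(x) = Σ_j π_j·f_j(x).
Evaluate each component's likelihood at the observed value:
  L_1 = 0.0241804
  L_2 = 0.0136412
  L_3 = 0.000760108
  L_4 = 0.00063147
Multiply by the mixture weights:
  π_1·L_1 = 0.23 × 0.0241804 = 0.00556148
  π_2·L_2 = 0.27 × 0.0136412 = 0.00368312
  π_3·L_3 = 0.31 × 0.000760108 = 0.000235634
  π_4·L_4 = 0.19 × 0.00063147 = 0.000119979
Denominator: 0.00556148 + 0.00368312 + 0.000235634 + 0.000119979 = 0.00960022
So the posterior for Intensity 4 is 0.000119979 / 0.00960022 ≈ 0.012.

0.012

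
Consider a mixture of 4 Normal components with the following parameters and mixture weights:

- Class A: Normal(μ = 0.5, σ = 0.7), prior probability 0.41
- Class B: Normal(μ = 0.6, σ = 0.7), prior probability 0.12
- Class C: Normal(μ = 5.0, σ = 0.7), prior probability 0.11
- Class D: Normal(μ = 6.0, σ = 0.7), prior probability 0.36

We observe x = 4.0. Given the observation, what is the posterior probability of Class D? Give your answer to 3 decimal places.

0.133

P(component k | x) = π_k·f_k(x) / marginal(x), where marginal(x) = Σ_j π_j·f_j(x).
Normal densities:
  p_A = (1/(0.7·√(2π)))·exp(−(4.0−0.5)²/(2·0.7²)) = 0.569918·exp(-12.50000) = 2.12389e-06
  p_B = (1/(0.7·√(2π)))·exp(−(4.0−0.6)²/(2·0.7²)) = 0.569918·exp(-11.79592) = 4.29447e-06
  p_C = (1/(0.7·√(2π)))·exp(−(4.0−5.0)²/(2·0.7²)) = 0.569918·exp(-1.02041) = 0.205426
  p_D = (1/(0.7·√(2π)))·exp(−(4.0−6.0)²/(2·0.7²)) = 0.569918·exp(-4.08163) = 0.00962014
Unnormalised posteriors:
  π_A·p_A = 0.41 × 2.12389e-06 = 8.70793e-07
  π_B·p_B = 0.12 × 4.29447e-06 = 5.15337e-07
  π_C·p_C = 0.11 × 0.205426 = 0.0225968
  π_D·p_D = 0.36 × 0.00962014 = 0.00346325
Normaliser: 8.70793e-07 + 5.15337e-07 + 0.0225968 + 0.00346325 = 0.0260614
P(Class D | the observation) = 0.00346325 / 0.0260614 ≈ 0.133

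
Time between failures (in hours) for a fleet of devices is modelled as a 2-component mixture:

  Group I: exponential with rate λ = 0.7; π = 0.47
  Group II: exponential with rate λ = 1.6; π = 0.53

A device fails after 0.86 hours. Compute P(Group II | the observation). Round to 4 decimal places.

0.5431

P(component k | x) = w_k·f_k(x) / marginal(x), where marginal(x) = Σ_j w_j·f_j(x).
Evaluate each component's likelihood at the observed value:
  p_I = 0.7·e^(−0.7·0.86) = 0.7·e^(−0.6020) = 0.383401
  p_II = 1.6·e^(−1.6·0.86) = 1.6·e^(−1.3760) = 0.404139
Prior × likelihood for each component:
  w_I·p_I = 0.47 × 0.383401 = 0.180198
  w_II·p_II = 0.53 × 0.404139 = 0.214194
Evidence: 0.180198 + 0.214194 = 0.394392
P(Group II | 0.86 hours) = 0.214194 / 0.394392 ≈ 0.5431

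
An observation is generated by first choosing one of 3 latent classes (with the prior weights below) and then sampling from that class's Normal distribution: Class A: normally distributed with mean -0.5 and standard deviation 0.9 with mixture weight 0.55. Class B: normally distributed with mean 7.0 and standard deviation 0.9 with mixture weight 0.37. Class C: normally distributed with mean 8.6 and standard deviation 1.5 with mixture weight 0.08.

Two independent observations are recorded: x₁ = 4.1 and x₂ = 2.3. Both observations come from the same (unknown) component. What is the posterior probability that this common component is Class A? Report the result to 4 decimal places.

Posterior ∝ prior × likelihood, so P(k | x) ∝ w_k f_k(x); normalise over all components.
Since both observations come from the same component, the likelihood for component k is f_k(x₁)·f_k(x₂).
  p_A = [9.41957e-07] × [0.00350668] = 3.30315e-09
  p_B = [0.00246655] × [5.30535e-07] = 1.30859e-09
  p_C = [0.00295457] × [3.92954e-05] = 1.16101e-07
Unnormalised posteriors:
  w_A·p_A = 0.55 × 3.30315e-09 = 1.81673e-09
  w_B·p_B = 0.37 × 1.30859e-09 = 4.84178e-10
  w_C·p_C = 0.08 × 1.16101e-07 = 9.28806e-09
Marginal: 1.81673e-09 + 4.84178e-10 + 9.28806e-09 = 1.1589e-08
P(Class A | x₁, x₂) = 1.81673e-09 / 1.1589e-08 ≈ 0.1568

0.1568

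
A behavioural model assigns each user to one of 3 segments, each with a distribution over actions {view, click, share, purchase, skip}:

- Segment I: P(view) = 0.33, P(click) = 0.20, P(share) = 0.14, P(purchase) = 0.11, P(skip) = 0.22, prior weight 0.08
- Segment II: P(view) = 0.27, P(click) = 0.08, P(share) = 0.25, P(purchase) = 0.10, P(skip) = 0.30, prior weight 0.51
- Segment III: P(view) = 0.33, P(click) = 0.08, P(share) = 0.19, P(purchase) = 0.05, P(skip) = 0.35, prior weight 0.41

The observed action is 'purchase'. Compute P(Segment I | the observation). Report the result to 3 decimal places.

Apply Bayes' rule: the posterior for each component is proportional to its prior times its likelihood at x.
Evaluate each component's likelihood at the observed value:
  L_I = 0.11
  L_II = 0.1
  L_III = 0.05
Multiply by the mixture weights:
  P(Z=I)·L_I = 0.08 × 0.11 = 0.0088
  P(Z=II)·L_II = 0.51 × 0.1 = 0.051
  P(Z=III)·L_III = 0.41 × 0.05 = 0.0205
Normaliser: 0.0088 + 0.051 + 0.0205 = 0.0803
So the posterior for Segment I is 0.0088 / 0.0803 ≈ 0.110.

0.110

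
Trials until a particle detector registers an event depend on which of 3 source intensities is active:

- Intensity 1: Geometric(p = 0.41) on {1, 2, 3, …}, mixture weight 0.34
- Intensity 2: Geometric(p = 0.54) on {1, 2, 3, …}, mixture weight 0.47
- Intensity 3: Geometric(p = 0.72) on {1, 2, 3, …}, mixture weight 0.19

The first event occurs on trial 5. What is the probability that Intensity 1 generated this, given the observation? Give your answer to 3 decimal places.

0.581

P(component k | x) = π_k·f_k(x) / marginal(x), where marginal(x) = Σ_j π_j·f_j(x).
Component likelihoods at x = 5:
  L_1 = 0.0496812
  L_2 = 0.0241783
  L_3 = 0.00442552
Unnormalised posteriors:
  π_1·L_1 = 0.34 × 0.0496812 = 0.0168916
  π_2·L_2 = 0.47 × 0.0241783 = 0.0113638
  π_3·L_3 = 0.19 × 0.00442552 = 0.000840849
Evidence: 0.0168916 + 0.0113638 + 0.000840849 = 0.0290962
P(Intensity 1 | 5) = 0.0168916 / 0.0290962 ≈ 0.581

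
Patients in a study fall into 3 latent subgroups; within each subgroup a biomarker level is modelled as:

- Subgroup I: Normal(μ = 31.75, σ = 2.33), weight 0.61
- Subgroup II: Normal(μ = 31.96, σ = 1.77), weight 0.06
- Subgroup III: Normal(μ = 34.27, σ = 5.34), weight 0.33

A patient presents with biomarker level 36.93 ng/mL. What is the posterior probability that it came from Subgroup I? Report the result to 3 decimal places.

0.286

The responsibility of component k is P(Z=k) f_k(x) divided by Σ_j P(Z=j) f_j(x).
Evaluate each component's likelihood at the observed value:
  L_I = 0.0144644
  L_II = 0.00437392
  L_III = 0.0659915
Weight by the priors:
  P(Z=I)·L_I = 0.61 × 0.0144644 = 0.0088233
  P(Z=II)·L_II = 0.06 × 0.00437392 = 0.000262435
  P(Z=III)·L_III = 0.33 × 0.0659915 = 0.0217772
Evidence: 0.0088233 + 0.000262435 + 0.0217772 = 0.0308629
So the posterior for Subgroup I is 0.0088233 / 0.0308629 ≈ 0.286.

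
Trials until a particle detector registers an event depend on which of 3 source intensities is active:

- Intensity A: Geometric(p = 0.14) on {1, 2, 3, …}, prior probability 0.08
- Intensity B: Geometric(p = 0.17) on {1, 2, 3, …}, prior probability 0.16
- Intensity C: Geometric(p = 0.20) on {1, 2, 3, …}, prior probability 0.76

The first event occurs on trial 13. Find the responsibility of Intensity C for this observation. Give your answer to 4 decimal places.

0.6878

The responsibility of component k is P(Z=k) f_k(x) divided by Σ_j P(Z=j) f_j(x).
Evaluate each component's likelihood at the observed value:
  L_A = 0.0229145
  L_B = 0.0181713
  L_C = 0.0137439
Unnormalised posteriors:
  P(Z=A)·L_A = 0.08 × 0.0229145 = 0.00183316
  P(Z=B)·L_B = 0.16 × 0.0181713 = 0.00290741
  P(Z=C)·L_C = 0.76 × 0.0137439 = 0.0104454
Evidence: 0.00183316 + 0.00290741 + 0.0104454 = 0.0151859
P(Intensity C | x) ≈ 0.6878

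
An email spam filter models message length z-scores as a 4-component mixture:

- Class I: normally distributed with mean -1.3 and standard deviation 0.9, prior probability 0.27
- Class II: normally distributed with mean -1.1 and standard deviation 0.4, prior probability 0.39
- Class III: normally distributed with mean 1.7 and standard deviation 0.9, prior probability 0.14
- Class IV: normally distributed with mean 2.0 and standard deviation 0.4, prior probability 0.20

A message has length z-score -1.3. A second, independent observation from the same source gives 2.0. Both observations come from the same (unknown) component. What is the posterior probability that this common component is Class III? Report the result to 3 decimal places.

0.612

Apply Bayes' rule: the posterior for each component is proportional to its prior times its likelihood at x.
Since both observations come from the same component, the likelihood for component k is f_k(x₁)·f_k(x₂).
  f_I = [(1/(0.9·√(2π)))·exp(−(-1.3−-1.3)²/(2·0.9²)) = 0.443269·exp(-0.00000) = 0.443269] × [0.000533634] = 0.000236544
  f_II = [(1/(0.4·√(2π)))·exp(−(-1.3−-1.1)²/(2·0.4²)) = 0.997356·exp(-0.12500) = 0.880163] × [9.04574e-14] = 7.96173e-14
  f_III = [(1/(0.9·√(2π)))·exp(−(-1.3−1.7)²/(2·0.9²)) = 0.443269·exp(-5.55556) = 0.00171364] × [0.419315] = 0.000718556
  f_IV = [(1/(0.4·√(2π)))·exp(−(-1.3−2.0)²/(2·0.4²)) = 0.997356·exp(-34.03125) = 1.65678e-15] × [0.997356] = 1.6524e-15
Prior × likelihood for each component:
  π_I·f_I = 0.27 × 0.000236544 = 6.38668e-05
  π_II·f_II = 0.39 × 7.96173e-14 = 3.10507e-14
  π_III·f_III = 0.14 × 0.000718556 = 0.000100598
  π_IV·f_IV = 0.20 × 1.6524e-15 = 3.30481e-16
Sum: 6.38668e-05 + 3.10507e-14 + 0.000100598 + 3.30481e-16 = 0.000164465
Responsibility of Class III: 0.000100598 / 0.000164465 ≈ 0.612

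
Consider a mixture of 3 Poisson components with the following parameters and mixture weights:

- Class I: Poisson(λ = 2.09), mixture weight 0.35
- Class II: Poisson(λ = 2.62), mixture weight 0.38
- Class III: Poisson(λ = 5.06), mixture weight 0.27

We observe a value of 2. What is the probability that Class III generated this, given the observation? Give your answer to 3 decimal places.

Posterior ∝ prior × likelihood, so P(k | x) ∝ π_k f_k(x); normalise over all components.
Evaluate each component's likelihood at the observed value:
  L_I = e^(−2.09)·2.09^2/2! = 0.270139
  L_II = e^(−2.62)·2.62^2/2! = 0.249874
  L_III = e^(−5.06)·5.06^2/2! = 0.0812346
Unnormalised posteriors:
  π_I·L_I = 0.35 × 0.270139 = 0.0945486
  π_II·L_II = 0.38 × 0.249874 = 0.0949521
  π_III·L_III = 0.27 × 0.0812346 = 0.0219333
Normaliser: 0.0945486 + 0.0949521 + 0.0219333 = 0.211434
So the posterior for Class III is 0.0219333 / 0.211434 ≈ 0.104.

0.104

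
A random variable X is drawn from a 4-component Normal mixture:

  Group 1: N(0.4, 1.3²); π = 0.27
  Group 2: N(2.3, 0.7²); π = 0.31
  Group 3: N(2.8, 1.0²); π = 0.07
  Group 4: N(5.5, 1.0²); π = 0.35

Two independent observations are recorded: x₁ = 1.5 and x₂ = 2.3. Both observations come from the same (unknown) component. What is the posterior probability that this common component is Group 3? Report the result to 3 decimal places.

The responsibility of component k is w_k f_k(x) divided by Σ_j w_j f_j(x).
Since both observations come from the same component, the likelihood for component k is f_k(x₁)·f_k(x₂).
  f_1 = [0.214533] × [0.105468] = 0.0226263
  f_2 = [0.296614] × [0.569918] = 0.169045
  f_3 = [0.171369] × [0.352065] = 0.0603329
  f_4 = [0.00013383] × [0.00238409] = 3.19063e-07
Unnormalised posteriors:
  w_1·f_1 = 0.27 × 0.0226263 = 0.00610911
  w_2·f_2 = 0.31 × 0.169045 = 0.0524041
  w_3·f_3 = 0.07 × 0.0603329 = 0.00422331
  w_4·f_4 = 0.35 × 3.19063e-07 = 1.11672e-07
Normaliser: 0.00610911 + 0.0524041 + 0.00422331 + 1.11672e-07 = 0.0627366
P(Group 3 | x) = 0.00422331 / 0.0627366 ≈ 0.067

0.067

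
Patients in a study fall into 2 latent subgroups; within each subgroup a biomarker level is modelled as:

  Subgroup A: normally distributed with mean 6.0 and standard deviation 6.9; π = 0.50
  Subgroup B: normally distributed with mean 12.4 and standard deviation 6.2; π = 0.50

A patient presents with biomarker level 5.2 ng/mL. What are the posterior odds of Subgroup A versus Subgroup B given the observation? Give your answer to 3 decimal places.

The posterior odds equal the prior odds times the likelihood ratio: (π_i/π_j)·(f_i(x)/f_j(x)).
Evaluate each component's likelihood at the observed value:
  f_A = (1/(6.9·√(2π)))·exp(−(5.2−6.0)²/(2·6.9²)) = 0.057818·exp(-0.00672) = 0.0574304
  f_B = (1/(6.2·√(2π)))·exp(−(5.2−12.4)²/(2·6.2²)) = 0.064346·exp(-0.67430) = 0.032785
Posterior odds = (π_A·f_A) / (π_B·f_B) = (0.50·0.0574304) / (0.50·0.032785) = 0.0287152 / 0.0163925 ≈ 1.752

1.752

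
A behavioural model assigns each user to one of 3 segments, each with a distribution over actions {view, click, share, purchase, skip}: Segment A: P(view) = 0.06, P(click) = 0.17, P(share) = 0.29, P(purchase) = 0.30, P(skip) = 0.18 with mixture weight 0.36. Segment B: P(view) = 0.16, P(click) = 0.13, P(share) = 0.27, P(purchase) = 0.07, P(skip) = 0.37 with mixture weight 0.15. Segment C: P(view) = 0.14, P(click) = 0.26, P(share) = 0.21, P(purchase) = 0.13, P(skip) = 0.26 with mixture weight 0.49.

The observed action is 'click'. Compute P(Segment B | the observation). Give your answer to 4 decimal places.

P(component k | x) = P(Z=k)·f_k(x) / marginal(x), where marginal(x) = Σ_j P(Z=j)·f_j(x).
Component likelihoods at x = 'click':
  L_A = 0.17
  L_B = 0.13
  L_C = 0.26
Unnormalised posteriors:
  P(Z=A)·L_A = 0.36 × 0.17 = 0.0612
  P(Z=B)·L_B = 0.15 × 0.13 = 0.0195
  P(Z=C)·L_C = 0.49 × 0.26 = 0.1274
Normaliser: 0.0612 + 0.0195 + 0.1274 = 0.2081
P(Segment B | data) ≈ 0.0937

0.0937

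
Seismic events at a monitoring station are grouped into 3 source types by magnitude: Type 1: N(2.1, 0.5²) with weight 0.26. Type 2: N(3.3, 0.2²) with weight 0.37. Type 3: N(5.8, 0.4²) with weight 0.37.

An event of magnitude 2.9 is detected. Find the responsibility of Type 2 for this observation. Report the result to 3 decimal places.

By Bayes' theorem, P(k | x) = π_k f_k(x) / Σ_j π_j f_j(x).
Normal densities:
  p_1 = (1/(0.5·√(2π)))·exp(−(2.9−2.1)²/(2·0.5²)) = 0.797885·exp(-1.28000) = 0.221842
  p_2 = (1/(0.2·√(2π)))·exp(−(2.9−3.3)²/(2·0.2²)) = 1.994711·exp(-2.00000) = 0.269955
  p_3 = (1/(0.4·√(2π)))·exp(−(2.9−5.8)²/(2·0.4²)) = 0.997356·exp(-26.28125) = 3.84634e-12
Unnormalised posteriors:
  π_1·p_1 = 0.26 × 0.221842 = 0.0576788
  π_2·p_2 = 0.37 × 0.269955 = 0.0998833
  π_3·p_3 = 0.37 × 3.84634e-12 = 1.42315e-12
Marginal: 0.0576788 + 0.0998833 + 1.42315e-12 = 0.157562
Responsibility of Type 2: 0.0998833 / 0.157562 ≈ 0.634

0.634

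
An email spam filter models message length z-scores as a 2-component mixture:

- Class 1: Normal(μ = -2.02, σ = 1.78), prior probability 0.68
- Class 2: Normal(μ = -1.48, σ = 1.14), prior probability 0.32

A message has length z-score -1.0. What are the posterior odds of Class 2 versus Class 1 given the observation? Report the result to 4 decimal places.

The posterior odds equal the prior odds times the likelihood ratio: (π_i/π_j)·(f_i(x)/f_j(x)).
Evaluate each component's likelihood at the observed value:
  L_1 = (1/(1.78·√(2π)))·exp(−(-1.0−-2.02)²/(2·1.78²)) = 0.224125·exp(-0.16418) = 0.190189
  L_2 = (1/(1.14·√(2π)))·exp(−(-1.0−-1.48)²/(2·1.14²)) = 0.349949·exp(-0.08864) = 0.320264
Odds = (0.32/0.68) × (0.320264/0.190189) = 0.470588 × 1.68392 ≈ 0.7924

0.7924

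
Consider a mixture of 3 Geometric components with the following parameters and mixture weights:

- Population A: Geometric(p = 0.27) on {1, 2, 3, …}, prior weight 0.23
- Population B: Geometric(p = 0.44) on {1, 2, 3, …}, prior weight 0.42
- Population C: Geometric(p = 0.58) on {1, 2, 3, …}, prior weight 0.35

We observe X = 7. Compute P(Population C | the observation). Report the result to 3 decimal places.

0.069

Posterior ∝ prior × likelihood, so P(k | x) ∝ w_k f_k(x); normalise over all components.
Geometric probabilities:
  L_A = 0.27·(1−0.27)^6 = 0.27·0.151334 = 0.0408602
  L_B = 0.44·(1−0.44)^6 = 0.44·0.030841 = 0.01357
  L_C = 0.58·(1−0.58)^6 = 0.58·0.00548903 = 0.00318364
Unnormalised posteriors:
  w_A·L_A = 0.23 × 0.0408602 = 0.00939786
  w_B·L_B = 0.42 × 0.01357 = 0.00569941
  w_C·L_C = 0.35 × 0.00318364 = 0.00111427
Sum: 0.00939786 + 0.00569941 + 0.00111427 = 0.0162115
So the posterior for Population C is 0.00111427 / 0.0162115 ≈ 0.069.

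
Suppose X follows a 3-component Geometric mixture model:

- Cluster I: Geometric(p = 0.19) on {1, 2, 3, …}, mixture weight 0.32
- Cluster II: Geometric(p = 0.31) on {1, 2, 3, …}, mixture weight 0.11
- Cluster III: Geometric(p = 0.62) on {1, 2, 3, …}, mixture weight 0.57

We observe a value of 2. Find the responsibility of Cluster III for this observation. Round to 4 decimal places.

0.6485

Posterior ∝ prior × likelihood, so P(k | x) ∝ π_k f_k(x); normalise over all components.
Evaluate each component's likelihood at the observed value:
  f_I = 0.19·(1−0.19)^1 = 0.19·0.81 = 0.1539
  f_II = 0.31·(1−0.31)^1 = 0.31·0.69 = 0.2139
  f_III = 0.62·(1−0.62)^1 = 0.62·0.38 = 0.2356
Multiply by the mixture weights:
  π_I·f_I = 0.32 × 0.1539 = 0.049248
  π_II·f_II = 0.11 × 0.2139 = 0.023529
  π_III·f_III = 0.57 × 0.2356 = 0.134292
Sum: 0.049248 + 0.023529 + 0.134292 = 0.207069
P(Cluster III | x) ≈ 0.6485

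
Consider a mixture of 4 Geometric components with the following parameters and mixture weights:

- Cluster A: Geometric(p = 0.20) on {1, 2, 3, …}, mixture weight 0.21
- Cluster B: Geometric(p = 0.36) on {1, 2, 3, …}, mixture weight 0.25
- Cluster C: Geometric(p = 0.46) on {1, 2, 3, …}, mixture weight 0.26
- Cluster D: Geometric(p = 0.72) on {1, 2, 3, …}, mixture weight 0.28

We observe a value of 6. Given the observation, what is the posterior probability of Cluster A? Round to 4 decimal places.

0.4703

Posterior ∝ prior × likelihood, so P(k | x) ∝ π_k f_k(x); normalise over all components.
Geometric probabilities:
  p_A = 0.20·(1−0.20)^5 = 0.20·0.32768 = 0.065536
  p_B = 0.36·(1−0.36)^5 = 0.36·0.107374 = 0.0386547
  p_C = 0.46·(1−0.46)^5 = 0.46·0.0459165 = 0.0211216
  p_D = 0.72·(1−0.72)^5 = 0.72·0.00172104 = 0.00123915
Multiply by the mixture weights:
  π_A·p_A = 0.21 × 0.065536 = 0.0137626
  π_B·p_B = 0.25 × 0.0386547 = 0.00966368
  π_C·p_C = 0.26 × 0.0211216 = 0.00549161
  π_D·p_D = 0.28 × 0.00123915 = 0.000346961
Sum: 0.0137626 + 0.00966368 + 0.00549161 + 0.000346961 = 0.0292648
Responsibility of Cluster A: 0.0137626 / 0.0292648 ≈ 0.4703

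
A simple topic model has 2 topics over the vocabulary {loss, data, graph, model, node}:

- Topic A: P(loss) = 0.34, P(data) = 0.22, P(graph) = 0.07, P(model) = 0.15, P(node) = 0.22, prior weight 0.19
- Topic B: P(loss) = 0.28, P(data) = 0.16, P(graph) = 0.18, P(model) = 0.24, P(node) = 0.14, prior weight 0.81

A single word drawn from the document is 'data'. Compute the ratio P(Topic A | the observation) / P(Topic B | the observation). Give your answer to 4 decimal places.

Since P(k|x) ∝ π_k f_k(x), the posterior odds are π_i f_i(x) / (π_j f_j(x)).
Categorical probabilities:
  f_A = 0.22
  f_B = 0.16
Odds = (0.19/0.81) × (0.22/0.16) = 0.234568 × 1.375 ≈ 0.3225

0.3225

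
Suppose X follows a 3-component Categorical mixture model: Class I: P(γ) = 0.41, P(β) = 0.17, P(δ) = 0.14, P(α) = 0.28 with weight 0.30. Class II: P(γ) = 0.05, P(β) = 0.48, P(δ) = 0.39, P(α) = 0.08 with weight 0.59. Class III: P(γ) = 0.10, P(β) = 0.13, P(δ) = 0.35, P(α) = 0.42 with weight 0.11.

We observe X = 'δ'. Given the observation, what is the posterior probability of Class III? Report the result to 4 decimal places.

0.1240

Posterior ∝ prior × likelihood, so P(k | x) ∝ P(Z=k) f_k(x); normalise over all components.
Evaluate each component's likelihood at the observed value:
  L_I = 0.14
  L_II = 0.39
  L_III = 0.35
Unnormalised posteriors:
  P(Z=I)·L_I = 0.30 × 0.14 = 0.042
  P(Z=II)·L_II = 0.59 × 0.39 = 0.2301
  P(Z=III)·L_III = 0.11 × 0.35 = 0.0385
Sum: 0.042 + 0.2301 + 0.0385 = 0.3106
P(Class III | the observation) ≈ 0.1240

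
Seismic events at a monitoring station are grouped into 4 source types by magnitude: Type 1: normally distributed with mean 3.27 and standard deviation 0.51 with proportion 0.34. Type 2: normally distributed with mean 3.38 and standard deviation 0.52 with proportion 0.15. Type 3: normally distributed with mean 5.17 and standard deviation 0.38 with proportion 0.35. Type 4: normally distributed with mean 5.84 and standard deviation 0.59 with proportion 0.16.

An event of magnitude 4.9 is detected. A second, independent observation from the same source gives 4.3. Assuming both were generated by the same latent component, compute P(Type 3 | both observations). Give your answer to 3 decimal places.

The responsibility of component k is P(Z=k) f_k(x) divided by Σ_j P(Z=j) f_j(x).
Since both observations come from the same component, the likelihood for component k is f_k(x₁)·f_k(x₂).
  p_1 = [0.00473368] × [0.101774] = 0.000481765
  p_2 = [0.0107033] × [0.160397] = 0.00171678
  p_3 = [0.815643] × [0.0763674] = 0.0622885
  p_4 = [0.190047] × [0.0224201] = 0.00426088
Weight by the priors:
  P(Z=1)·p_1 = 0.34 × 0.000481765 = 0.0001638
  P(Z=2)·p_2 = 0.15 × 0.00171678 = 0.000257518
  P(Z=3)·p_3 = 0.35 × 0.0622885 = 0.021801
  P(Z=4)·p_4 = 0.16 × 0.00426088 = 0.000681741
Normaliser: 0.0001638 + 0.000257518 + 0.021801 + 0.000681741 = 0.022904
P(Type 3 | x₁, x₂) = 0.021801 / 0.022904 ≈ 0.952

0.952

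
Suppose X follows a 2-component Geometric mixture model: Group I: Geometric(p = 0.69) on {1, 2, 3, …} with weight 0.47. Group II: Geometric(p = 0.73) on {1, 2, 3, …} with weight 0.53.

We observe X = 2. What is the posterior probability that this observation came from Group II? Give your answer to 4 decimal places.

By Bayes' theorem, P(k | x) = P(Z=k) f_k(x) / Σ_j P(Z=j) f_j(x).
Geometric probabilities:
  p_I = 0.69·(1−0.69)^1 = 0.69·0.31 = 0.2139
  p_II = 0.73·(1−0.73)^1 = 0.73·0.27 = 0.1971
Unnormalised posteriors:
  P(Z=I)·p_I = 0.47 × 0.2139 = 0.100533
  P(Z=II)·p_II = 0.53 × 0.1971 = 0.104463
Normaliser: 0.100533 + 0.104463 = 0.204996
P(Group II | the observation) ≈ 0.5096

0.5096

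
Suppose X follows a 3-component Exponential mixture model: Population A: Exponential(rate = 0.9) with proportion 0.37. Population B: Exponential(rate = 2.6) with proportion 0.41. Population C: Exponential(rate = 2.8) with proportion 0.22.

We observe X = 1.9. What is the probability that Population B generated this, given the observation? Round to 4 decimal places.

0.1076

Apply Bayes' rule: the posterior for each component is proportional to its prior times its likelihood at x.
Component likelihoods at x = 1.9:
  p_A = 0.9·e^(−0.9·1.9) = 0.9·e^(−1.7100) = 0.162779
  p_B = 2.6·e^(−2.6·1.9) = 2.6·e^(−4.9400) = 0.018602
  p_C = 2.8·e^(−2.8·1.9) = 2.8·e^(−5.3200) = 0.0136997
Weight by the priors:
  π_A·p_A = 0.37 × 0.162779 = 0.0602283
  π_B·p_B = 0.41 × 0.018602 = 0.0076268
  π_C·p_C = 0.22 × 0.0136997 = 0.00301394
Denominator: 0.0602283 + 0.0076268 + 0.00301394 = 0.070869
P(Population B | x) = 0.0076268 / 0.070869 ≈ 0.1076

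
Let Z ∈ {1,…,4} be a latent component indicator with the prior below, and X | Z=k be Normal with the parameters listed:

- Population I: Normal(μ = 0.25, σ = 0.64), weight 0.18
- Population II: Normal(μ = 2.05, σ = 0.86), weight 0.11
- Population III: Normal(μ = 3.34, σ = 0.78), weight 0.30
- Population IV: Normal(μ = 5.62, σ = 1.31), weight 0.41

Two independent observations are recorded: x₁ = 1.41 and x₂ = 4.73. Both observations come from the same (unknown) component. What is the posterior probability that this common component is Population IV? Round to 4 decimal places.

The responsibility of component k is w_k f_k(x) divided by Σ_j w_j f_j(x).
Since both observations come from the same component, the likelihood for component k is f_k(x₁)·f_k(x₂).
  p_I = [0.120606] × [1.4273e-11] = 1.7214e-12
  p_II = [0.351684] × [0.00361121] = 0.00127
  p_III = [0.023952] × [0.104525] = 0.00250358
  p_IV = [0.00174146] × [0.241774] = 0.000421041
Weight by the priors:
  w_I·p_I = 0.18 × 1.7214e-12 = 3.09853e-13
  w_II·p_II = 0.11 × 0.00127 = 0.0001397
  w_III·p_III = 0.30 × 0.00250358 = 0.000751074
  w_IV·p_IV = 0.41 × 0.000421041 = 0.000172627
Sum: 3.09853e-13 + 0.0001397 + 0.000751074 + 0.000172627 = 0.0010634
P(Population IV | data) ≈ 0.1623

0.1623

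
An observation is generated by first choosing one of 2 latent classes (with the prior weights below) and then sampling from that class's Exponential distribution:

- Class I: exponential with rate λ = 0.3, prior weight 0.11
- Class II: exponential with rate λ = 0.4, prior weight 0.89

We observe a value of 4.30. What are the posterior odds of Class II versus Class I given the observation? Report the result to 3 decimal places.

Posterior odds = (P(Z=i) f_i(x)) / (P(Z=j) f_j(x)); the normalising sum cancels.
Exponential densities:
  p_I = 0.0825812
  p_II = 0.0716265
Posterior odds = (P(Z=II)·p_II) / (P(Z=I)·p_I) = (0.89·0.0716265) / (0.11·0.0825812) = 0.0637475 / 0.00908394 ≈ 7.018

7.018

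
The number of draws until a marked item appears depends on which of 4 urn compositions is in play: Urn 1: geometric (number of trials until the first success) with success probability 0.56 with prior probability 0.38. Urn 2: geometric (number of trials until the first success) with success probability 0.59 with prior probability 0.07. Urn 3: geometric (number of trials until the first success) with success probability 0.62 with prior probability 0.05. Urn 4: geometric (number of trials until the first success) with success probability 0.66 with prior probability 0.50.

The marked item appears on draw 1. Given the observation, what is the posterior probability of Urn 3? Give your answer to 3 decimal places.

0.050

The responsibility of component k is π_k f_k(x) divided by Σ_j π_j f_j(x).
Geometric probabilities:
  p_1 = 0.56·(1−0.56)^0 = 0.56·1 = 0.56
  p_2 = 0.59·(1−0.59)^0 = 0.59·1 = 0.59
  p_3 = 0.62·(1−0.62)^0 = 0.62·1 = 0.62
  p_4 = 0.66·(1−0.66)^0 = 0.66·1 = 0.66
Unnormalised posteriors:
  π_1·p_1 = 0.38 × 0.56 = 0.2128
  π_2·p_2 = 0.07 × 0.59 = 0.0413
  π_3·p_3 = 0.05 × 0.62 = 0.031
  π_4·p_4 = 0.50 × 0.66 = 0.33
Sum: 0.2128 + 0.0413 + 0.031 + 0.33 = 0.6151
P(Urn 3 | data) = 0.031 / 0.6151 ≈ 0.050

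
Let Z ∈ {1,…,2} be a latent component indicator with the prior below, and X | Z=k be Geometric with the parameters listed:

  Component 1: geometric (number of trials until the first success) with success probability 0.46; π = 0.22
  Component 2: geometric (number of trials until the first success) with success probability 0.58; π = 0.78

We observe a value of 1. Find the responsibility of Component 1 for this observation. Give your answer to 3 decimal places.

0.183

The responsibility of component k is P(Z=k) f_k(x) divided by Σ_j P(Z=j) f_j(x).
Geometric probabilities:
  f_1 = 0.46
  f_2 = 0.58
Multiply by the mixture weights:
  P(Z=1)·f_1 = 0.22 × 0.46 = 0.1012
  P(Z=2)·f_2 = 0.78 × 0.58 = 0.4524
Sum: 0.1012 + 0.4524 = 0.5536
So the posterior for Component 1 is 0.1012 / 0.5536 ≈ 0.183.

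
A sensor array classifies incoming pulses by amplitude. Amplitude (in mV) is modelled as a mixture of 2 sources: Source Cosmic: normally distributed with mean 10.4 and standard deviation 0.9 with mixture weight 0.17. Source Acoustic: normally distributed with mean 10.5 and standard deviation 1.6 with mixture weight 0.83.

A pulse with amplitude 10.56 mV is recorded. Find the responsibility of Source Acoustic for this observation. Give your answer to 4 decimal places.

The responsibility of component k is π_k f_k(x) divided by Σ_j π_j f_j(x).
Evaluate each component's likelihood at the observed value:
  f_Cosmic = (1/(0.9·√(2π)))·exp(−(10.56−10.4)²/(2·0.9²)) = 0.443269·exp(-0.01580) = 0.43632
  f_Acoustic = (1/(1.6·√(2π)))·exp(−(10.56−10.5)²/(2·1.6²)) = 0.249339·exp(-0.00070) = 0.249164
Prior × likelihood for each component:
  π_Cosmic·f_Cosmic = 0.17 × 0.43632 = 0.0741743
  π_Acoustic·f_Acoustic = 0.83 × 0.249164 = 0.206806
Evidence: 0.0741743 + 0.206806 = 0.28098
P(Source Acoustic | the observation) = 0.206806 / 0.28098 ≈ 0.7360

0.7360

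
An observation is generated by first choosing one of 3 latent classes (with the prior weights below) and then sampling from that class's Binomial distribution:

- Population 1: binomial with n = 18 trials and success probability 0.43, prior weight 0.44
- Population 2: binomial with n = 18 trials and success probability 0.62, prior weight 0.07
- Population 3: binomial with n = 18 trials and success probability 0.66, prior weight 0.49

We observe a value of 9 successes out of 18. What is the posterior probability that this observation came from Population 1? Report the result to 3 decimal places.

0.619

By Bayes' theorem, P(k | x) = w_k f_k(x) / Σ_j w_j f_j(x).
Evaluate each component's likelihood at the observed value:
  p_1 = C(18,9)·0.43^9·0.57^9 = 48620·0.000502593·0.00635146 = 0.155205
  p_2 = C(18,9)·0.62^9·0.38^9 = 48620·0.0135371·0.000165216 = 0.108741
  p_3 = C(18,9)·0.66^9·0.34^9 = 48620·0.0237627·6.0717e-05 = 0.0701489
Unnormalised posteriors:
  w_1·p_1 = 0.44 × 0.155205 = 0.0682901
  w_2·p_2 = 0.07 × 0.108741 = 0.00761186
  w_3·p_3 = 0.49 × 0.0701489 = 0.0343729
Evidence: 0.0682901 + 0.00761186 + 0.0343729 = 0.110275
P(Population 1 | 9 successes out of 18) = 0.0682901 / 0.110275 ≈ 0.619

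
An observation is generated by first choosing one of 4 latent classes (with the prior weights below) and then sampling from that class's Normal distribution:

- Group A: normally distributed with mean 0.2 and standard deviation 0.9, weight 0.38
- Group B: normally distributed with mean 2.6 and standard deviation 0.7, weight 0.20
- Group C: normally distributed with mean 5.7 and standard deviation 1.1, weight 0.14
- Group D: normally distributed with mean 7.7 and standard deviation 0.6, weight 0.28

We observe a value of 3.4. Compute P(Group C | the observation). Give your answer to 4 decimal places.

Posterior ∝ prior × likelihood, so P(k | x) ∝ π_k f_k(x); normalise over all components.
Evaluate each component's likelihood at the observed value:
  p_A = 0.000797072
  p_B = 0.296614
  p_C = 0.0407541
  p_D = 4.67558e-12
Unnormalised posteriors:
  π_A·p_A = 0.38 × 0.000797072 = 0.000302887
  π_B·p_B = 0.20 × 0.296614 = 0.0593227
  π_C·p_C = 0.14 × 0.0407541 = 0.00570557
  π_D·p_D = 0.28 × 4.67558e-12 = 1.30916e-12
Normaliser: 0.000302887 + 0.0593227 + 0.00570557 + 1.30916e-12 = 0.0653312
P(Group C | x) ≈ 0.0873

0.0873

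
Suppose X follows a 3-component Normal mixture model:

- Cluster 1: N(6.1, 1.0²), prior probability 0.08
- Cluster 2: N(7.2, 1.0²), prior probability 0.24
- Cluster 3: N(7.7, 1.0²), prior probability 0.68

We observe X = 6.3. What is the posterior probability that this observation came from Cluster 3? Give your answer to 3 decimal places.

0.517

By Bayes' theorem, P(k | x) = w_k f_k(x) / Σ_j w_j f_j(x).
Evaluate each component's likelihood at the observed value:
  p_1 = 0.391043
  p_2 = 0.266085
  p_3 = 0.149727
Prior × likelihood for each component:
  w_1·p_1 = 0.08 × 0.391043 = 0.0312834
  w_2·p_2 = 0.24 × 0.266085 = 0.0638605
  w_3·p_3 = 0.68 × 0.149727 = 0.101815
Normaliser: 0.0312834 + 0.0638605 + 0.101815 = 0.196959
P(Cluster 3 | data) = 0.101815 / 0.196959 ≈ 0.517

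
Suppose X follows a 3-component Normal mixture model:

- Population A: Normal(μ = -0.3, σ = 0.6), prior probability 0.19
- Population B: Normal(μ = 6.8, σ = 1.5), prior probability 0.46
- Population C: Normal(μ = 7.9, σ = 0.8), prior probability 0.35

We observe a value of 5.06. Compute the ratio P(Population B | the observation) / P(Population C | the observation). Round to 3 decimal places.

Since P(k|x) ∝ π_k f_k(x), the posterior odds are π_i f_i(x) / (π_j f_j(x)).
Evaluate each component's likelihood at the observed value:
  p_A = (1/(0.6·√(2π)))·exp(−(5.06−-0.3)²/(2·0.6²)) = 0.664904·exp(-39.90222) = 3.1149e-18
  p_B = (1/(1.5·√(2π)))·exp(−(5.06−6.8)²/(2·1.5²)) = 0.265962·exp(-0.67280) = 0.135714
  p_C = (1/(0.8·√(2π)))·exp(−(5.06−7.9)²/(2·0.8²)) = 0.498678·exp(-6.30125) = 0.000914581
Odds = (0.46/0.35) × (0.135714/0.000914581) = 1.31429 × 148.39 ≈ 195.026

195.026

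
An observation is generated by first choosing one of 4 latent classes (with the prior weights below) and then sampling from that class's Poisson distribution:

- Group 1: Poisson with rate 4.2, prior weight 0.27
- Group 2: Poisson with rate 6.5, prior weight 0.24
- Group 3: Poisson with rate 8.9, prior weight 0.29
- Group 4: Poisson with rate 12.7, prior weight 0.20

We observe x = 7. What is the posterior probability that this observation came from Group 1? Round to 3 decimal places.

Posterior ∝ prior × likelihood, so P(k | x) ∝ π_k f_k(x); normalise over all components.
Evaluate each component's likelihood at the observed value:
  p_1 = 0.0685927
  p_2 = 0.146234
  p_3 = 0.119696
  p_4 = 0.0322593
Weight by the priors:
  π_1·p_1 = 0.27 × 0.0685927 = 0.01852
  π_2·p_2 = 0.24 × 0.146234 = 0.0350962
  π_3·p_3 = 0.29 × 0.119696 = 0.0347118
  π_4·p_4 = 0.20 × 0.0322593 = 0.00645187
Marginal: 0.01852 + 0.0350962 + 0.0347118 + 0.00645187 = 0.0947798
P(Group 1 | 7) = 0.01852 / 0.0947798 ≈ 0.195

0.195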